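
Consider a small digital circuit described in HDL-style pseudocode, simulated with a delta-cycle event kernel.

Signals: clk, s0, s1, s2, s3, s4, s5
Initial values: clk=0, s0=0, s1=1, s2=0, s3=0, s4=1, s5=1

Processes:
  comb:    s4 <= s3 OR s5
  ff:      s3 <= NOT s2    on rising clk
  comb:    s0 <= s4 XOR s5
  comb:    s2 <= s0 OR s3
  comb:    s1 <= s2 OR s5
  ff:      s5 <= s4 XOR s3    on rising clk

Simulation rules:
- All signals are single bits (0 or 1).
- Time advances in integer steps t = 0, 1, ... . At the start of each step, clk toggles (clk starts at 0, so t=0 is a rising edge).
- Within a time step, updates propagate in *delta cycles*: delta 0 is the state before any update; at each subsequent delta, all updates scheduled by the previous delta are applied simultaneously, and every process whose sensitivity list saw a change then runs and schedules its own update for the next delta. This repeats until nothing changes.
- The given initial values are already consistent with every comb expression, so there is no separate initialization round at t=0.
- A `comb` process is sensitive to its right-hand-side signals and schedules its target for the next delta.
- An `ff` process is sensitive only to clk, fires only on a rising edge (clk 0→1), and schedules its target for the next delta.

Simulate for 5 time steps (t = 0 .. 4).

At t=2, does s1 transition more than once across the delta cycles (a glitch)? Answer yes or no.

t=0 Δ0: s4=1 s5=1 s2=0 s0=0 clk=0 s3=0 s1=1
  Δ1: clk:0→1
  Δ2: s3:0→1
  Δ3: s2:0→1
  (3Δ to stable)
t=1 Δ0: s4=1 s5=1 s2=1 s0=0 clk=1 s3=1 s1=1
  Δ1: clk:1→0
  (1Δ to stable)
t=2 Δ0: s4=1 s5=1 s2=1 s0=0 clk=0 s3=1 s1=1
  Δ1: clk:0→1
  Δ2: s5:1→0, s3:1→0
  Δ3: s4:1→0, s2:1→0, s0:0→1
  Δ4: s2:0→1, s0:1→0, s1:1→0
  Δ5: s2:1→0, s1:0→1
  Δ6: s1:1→0
  (6Δ to stable)
t=3 Δ0: s4=0 s5=0 s2=0 s0=0 clk=1 s3=0 s1=0
  Δ1: clk:1→0
  (1Δ to stable)
t=4 Δ0: s4=0 s5=0 s2=0 s0=0 clk=0 s3=0 s1=0
  Δ1: clk:0→1
  Δ2: s3:0→1
  Δ3: s4:0→1, s2:0→1
  Δ4: s0:0→1, s1:0→1
  (4Δ to stable)

yes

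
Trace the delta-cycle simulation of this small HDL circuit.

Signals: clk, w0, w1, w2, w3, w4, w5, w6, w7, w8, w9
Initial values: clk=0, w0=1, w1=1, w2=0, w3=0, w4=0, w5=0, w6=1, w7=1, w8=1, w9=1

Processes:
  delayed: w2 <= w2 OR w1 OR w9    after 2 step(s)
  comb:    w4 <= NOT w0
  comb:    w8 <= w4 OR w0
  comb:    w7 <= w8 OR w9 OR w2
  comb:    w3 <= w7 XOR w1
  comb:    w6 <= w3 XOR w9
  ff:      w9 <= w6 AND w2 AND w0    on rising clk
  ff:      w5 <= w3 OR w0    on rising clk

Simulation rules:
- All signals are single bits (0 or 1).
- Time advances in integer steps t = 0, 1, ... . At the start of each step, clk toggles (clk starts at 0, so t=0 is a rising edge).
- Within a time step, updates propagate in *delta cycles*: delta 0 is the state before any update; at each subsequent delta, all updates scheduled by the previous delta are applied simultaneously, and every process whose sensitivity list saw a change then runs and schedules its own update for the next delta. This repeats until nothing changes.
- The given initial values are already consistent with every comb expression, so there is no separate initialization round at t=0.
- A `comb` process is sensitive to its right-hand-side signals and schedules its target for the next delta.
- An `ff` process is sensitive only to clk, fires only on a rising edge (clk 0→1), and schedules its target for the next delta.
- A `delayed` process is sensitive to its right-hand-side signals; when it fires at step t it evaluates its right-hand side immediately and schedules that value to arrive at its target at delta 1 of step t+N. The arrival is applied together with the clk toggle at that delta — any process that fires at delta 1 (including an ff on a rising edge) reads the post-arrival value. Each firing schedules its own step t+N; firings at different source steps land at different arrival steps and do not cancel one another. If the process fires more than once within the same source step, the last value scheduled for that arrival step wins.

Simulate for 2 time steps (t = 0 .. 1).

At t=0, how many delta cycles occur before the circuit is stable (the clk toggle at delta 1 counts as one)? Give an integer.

t0.Δ0 w9=1 w5=0 w6=1 w1=1 clk=0 w0=1 w2=0 w8=1 w3=0 w4=0 w7=1
t0.Δ1 w9=1 w5=0 w6=1 w1=1 clk=1 w0=1 w2=0 w8=1 w3=0 w4=0 w7=1
t0.Δ2 w9=0 w5=1 w6=1 w1=1 clk=1 w0=1 w2=0 w8=1 w3=0 w4=0 w7=1
t0.Δ3 w9=0 w5=1 w6=0 w1=1 clk=1 w0=1 w2=0 w8=1 w3=0 w4=0 w7=1
t1.Δ0 w9=0 w5=1 w6=0 w1=1 clk=1 w0=1 w2=0 w8=1 w3=0 w4=0 w7=1
t1.Δ1 w9=0 w5=1 w6=0 w1=1 clk=0 w0=1 w2=0 w8=1 w3=0 w4=0 w7=1

3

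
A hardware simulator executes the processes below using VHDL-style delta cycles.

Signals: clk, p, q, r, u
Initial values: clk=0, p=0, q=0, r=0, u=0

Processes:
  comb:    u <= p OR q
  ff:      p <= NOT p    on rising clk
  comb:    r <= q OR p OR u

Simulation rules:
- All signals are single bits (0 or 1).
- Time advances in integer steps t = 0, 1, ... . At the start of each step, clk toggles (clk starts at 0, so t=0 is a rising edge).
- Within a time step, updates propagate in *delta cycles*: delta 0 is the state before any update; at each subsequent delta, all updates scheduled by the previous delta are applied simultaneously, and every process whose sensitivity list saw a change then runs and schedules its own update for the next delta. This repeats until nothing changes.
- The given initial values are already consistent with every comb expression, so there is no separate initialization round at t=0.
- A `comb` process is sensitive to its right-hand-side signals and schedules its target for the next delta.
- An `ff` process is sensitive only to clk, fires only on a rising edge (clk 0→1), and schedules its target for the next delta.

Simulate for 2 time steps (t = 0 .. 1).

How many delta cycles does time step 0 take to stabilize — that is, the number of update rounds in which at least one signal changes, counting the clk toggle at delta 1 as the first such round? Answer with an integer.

3

t0.Δ0 clk=0 u=0 q=0 r=0 p=0
t0.Δ1 clk=1 u=0 q=0 r=0 p=0
t0.Δ2 clk=1 u=0 q=0 r=0 p=1
t0.Δ3 clk=1 u=1 q=0 r=1 p=1
t1.Δ0 clk=1 u=1 q=0 r=1 p=1
t1.Δ1 clk=0 u=1 q=0 r=1 p=1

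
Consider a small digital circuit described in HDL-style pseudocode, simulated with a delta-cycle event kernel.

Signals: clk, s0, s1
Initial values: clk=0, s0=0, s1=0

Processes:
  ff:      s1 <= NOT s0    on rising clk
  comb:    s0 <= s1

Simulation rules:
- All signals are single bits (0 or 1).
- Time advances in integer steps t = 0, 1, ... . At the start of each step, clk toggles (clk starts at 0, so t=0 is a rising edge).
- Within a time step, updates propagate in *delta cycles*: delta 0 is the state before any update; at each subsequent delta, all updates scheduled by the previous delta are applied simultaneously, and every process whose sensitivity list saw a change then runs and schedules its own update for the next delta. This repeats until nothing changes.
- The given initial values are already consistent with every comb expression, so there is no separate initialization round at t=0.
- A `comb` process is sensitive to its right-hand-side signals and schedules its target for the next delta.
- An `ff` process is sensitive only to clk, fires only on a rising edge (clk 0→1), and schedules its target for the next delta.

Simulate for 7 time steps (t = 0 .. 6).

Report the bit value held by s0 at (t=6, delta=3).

t=0 Δ0: clk=0 s0=0 s1=0
  Δ1: clk:0→1
  Δ2: s1:0→1
  Δ3: s0:0→1
  (3Δ to stable)
t=1 Δ0: clk=1 s0=1 s1=1
  Δ1: clk:1→0
  (1Δ to stable)
t=2 Δ0: clk=0 s0=1 s1=1
  Δ1: clk:0→1
  Δ2: s1:1→0
  Δ3: s0:1→0
  (3Δ to stable)
t=3 Δ0: clk=1 s0=0 s1=0
  Δ1: clk:1→0
  (1Δ to stable)
t=4 Δ0: clk=0 s0=0 s1=0
  Δ1: clk:0→1
  Δ2: s1:0→1
  Δ3: s0:0→1
  (3Δ to stable)
t=5 Δ0: clk=1 s0=1 s1=1
  Δ1: clk:1→0
  (1Δ to stable)
t=6 Δ0: clk=0 s0=1 s1=1
  Δ1: clk:0→1
  Δ2: s1:1→0
  Δ3: s0:1→0
  (3Δ to stable)

0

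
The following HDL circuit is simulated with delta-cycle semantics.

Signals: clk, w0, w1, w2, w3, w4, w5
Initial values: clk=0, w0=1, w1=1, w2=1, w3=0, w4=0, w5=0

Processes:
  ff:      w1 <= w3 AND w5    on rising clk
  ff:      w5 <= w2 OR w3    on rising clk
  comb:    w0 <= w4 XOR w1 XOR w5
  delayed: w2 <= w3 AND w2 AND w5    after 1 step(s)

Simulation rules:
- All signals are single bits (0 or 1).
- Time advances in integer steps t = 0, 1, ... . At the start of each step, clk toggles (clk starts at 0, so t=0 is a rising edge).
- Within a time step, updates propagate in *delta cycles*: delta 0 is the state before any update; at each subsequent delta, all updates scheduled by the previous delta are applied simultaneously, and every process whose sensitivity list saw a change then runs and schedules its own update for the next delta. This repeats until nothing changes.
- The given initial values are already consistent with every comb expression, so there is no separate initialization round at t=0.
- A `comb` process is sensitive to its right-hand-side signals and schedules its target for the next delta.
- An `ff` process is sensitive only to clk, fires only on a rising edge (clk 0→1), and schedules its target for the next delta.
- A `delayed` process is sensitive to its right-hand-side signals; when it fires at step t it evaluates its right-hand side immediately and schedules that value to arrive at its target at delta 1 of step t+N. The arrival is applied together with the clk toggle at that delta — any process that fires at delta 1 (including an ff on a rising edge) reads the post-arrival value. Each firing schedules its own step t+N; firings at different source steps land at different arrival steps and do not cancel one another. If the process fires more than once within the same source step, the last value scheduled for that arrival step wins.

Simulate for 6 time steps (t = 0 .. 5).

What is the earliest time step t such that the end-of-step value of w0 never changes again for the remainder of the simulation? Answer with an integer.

2

t=0 Δ0: w4=0 w3=0 w0=1 w5=0 w1=1 w2=1 clk=0
  Δ1: clk:0→1
  Δ2: w5:0→1, w1:1→0
  (2Δ to stable)
t=1 Δ0: w4=0 w3=0 w0=1 w5=1 w1=0 w2=1 clk=1
  Δ1: w2:1→0, clk:1→0
  (1Δ to stable)
t=2 Δ0: w4=0 w3=0 w0=1 w5=1 w1=0 w2=0 clk=0
  Δ1: clk:0→1
  Δ2: w5:1→0
  Δ3: w0:1→0
  (3Δ to stable)
t=3 Δ0: w4=0 w3=0 w0=0 w5=0 w1=0 w2=0 clk=1
  Δ1: clk:1→0
  (1Δ to stable)
t=4 Δ0: w4=0 w3=0 w0=0 w5=0 w1=0 w2=0 clk=0
  Δ1: clk:0→1
  (1Δ to stable)
t=5 Δ0: w4=0 w3=0 w0=0 w5=0 w1=0 w2=0 clk=1
  Δ1: clk:1→0
  (1Δ to stable)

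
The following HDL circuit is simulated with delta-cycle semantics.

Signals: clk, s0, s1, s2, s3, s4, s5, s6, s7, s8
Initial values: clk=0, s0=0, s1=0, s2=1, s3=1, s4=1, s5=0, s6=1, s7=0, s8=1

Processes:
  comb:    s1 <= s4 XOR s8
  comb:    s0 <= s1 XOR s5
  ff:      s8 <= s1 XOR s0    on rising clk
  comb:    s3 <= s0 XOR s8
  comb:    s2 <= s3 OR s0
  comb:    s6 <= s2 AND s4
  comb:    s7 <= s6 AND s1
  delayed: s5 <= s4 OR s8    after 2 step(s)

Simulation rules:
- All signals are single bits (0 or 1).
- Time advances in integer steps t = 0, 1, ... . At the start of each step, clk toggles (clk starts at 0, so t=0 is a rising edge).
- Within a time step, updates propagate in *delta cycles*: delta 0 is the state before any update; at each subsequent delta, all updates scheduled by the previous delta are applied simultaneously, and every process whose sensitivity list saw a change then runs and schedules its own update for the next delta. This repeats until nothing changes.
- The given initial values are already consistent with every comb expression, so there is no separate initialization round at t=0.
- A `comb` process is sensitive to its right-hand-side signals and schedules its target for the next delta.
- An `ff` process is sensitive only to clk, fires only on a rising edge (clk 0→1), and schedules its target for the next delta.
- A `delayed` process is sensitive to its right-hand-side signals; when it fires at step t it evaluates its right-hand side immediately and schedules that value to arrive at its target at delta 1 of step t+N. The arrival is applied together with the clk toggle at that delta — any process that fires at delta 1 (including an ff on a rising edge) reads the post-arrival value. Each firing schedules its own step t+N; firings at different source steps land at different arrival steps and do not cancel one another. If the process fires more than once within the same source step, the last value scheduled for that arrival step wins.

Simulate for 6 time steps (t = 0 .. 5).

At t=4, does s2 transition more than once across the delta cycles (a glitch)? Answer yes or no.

t0.Δ0 clk=0 s6=1 s2=1 s3=1 s7=0 s8=1 s0=0 s5=0 s4=1 s1=0
t0.Δ1 clk=1 s6=1 s2=1 s3=1 s7=0 s8=1 s0=0 s5=0 s4=1 s1=0
t0.Δ2 clk=1 s6=1 s2=1 s3=1 s7=0 s8=0 s0=0 s5=0 s4=1 s1=0
t0.Δ3 clk=1 s6=1 s2=1 s3=0 s7=0 s8=0 s0=0 s5=0 s4=1 s1=1
t0.Δ4 clk=1 s6=1 s2=0 s3=0 s7=1 s8=0 s0=1 s5=0 s4=1 s1=1
t0.Δ5 clk=1 s6=0 s2=1 s3=1 s7=1 s8=0 s0=1 s5=0 s4=1 s1=1
t0.Δ6 clk=1 s6=1 s2=1 s3=1 s7=0 s8=0 s0=1 s5=0 s4=1 s1=1
t0.Δ7 clk=1 s6=1 s2=1 s3=1 s7=1 s8=0 s0=1 s5=0 s4=1 s1=1
t1.Δ0 clk=1 s6=1 s2=1 s3=1 s7=1 s8=0 s0=1 s5=0 s4=1 s1=1
t1.Δ1 clk=0 s6=1 s2=1 s3=1 s7=1 s8=0 s0=1 s5=0 s4=1 s1=1
t2.Δ0 clk=0 s6=1 s2=1 s3=1 s7=1 s8=0 s0=1 s5=0 s4=1 s1=1
t2.Δ1 clk=1 s6=1 s2=1 s3=1 s7=1 s8=0 s0=1 s5=1 s4=1 s1=1
t2.Δ2 clk=1 s6=1 s2=1 s3=1 s7=1 s8=0 s0=0 s5=1 s4=1 s1=1
t2.Δ3 clk=1 s6=1 s2=1 s3=0 s7=1 s8=0 s0=0 s5=1 s4=1 s1=1
t2.Δ4 clk=1 s6=1 s2=0 s3=0 s7=1 s8=0 s0=0 s5=1 s4=1 s1=1
t2.Δ5 clk=1 s6=0 s2=0 s3=0 s7=1 s8=0 s0=0 s5=1 s4=1 s1=1
t2.Δ6 clk=1 s6=0 s2=0 s3=0 s7=0 s8=0 s0=0 s5=1 s4=1 s1=1
t3.Δ0 clk=1 s6=0 s2=0 s3=0 s7=0 s8=0 s0=0 s5=1 s4=1 s1=1
t3.Δ1 clk=0 s6=0 s2=0 s3=0 s7=0 s8=0 s0=0 s5=1 s4=1 s1=1
t4.Δ0 clk=0 s6=0 s2=0 s3=0 s7=0 s8=0 s0=0 s5=1 s4=1 s1=1
t4.Δ1 clk=1 s6=0 s2=0 s3=0 s7=0 s8=0 s0=0 s5=1 s4=1 s1=1
t4.Δ2 clk=1 s6=0 s2=0 s3=0 s7=0 s8=1 s0=0 s5=1 s4=1 s1=1
t4.Δ3 clk=1 s6=0 s2=0 s3=1 s7=0 s8=1 s0=0 s5=1 s4=1 s1=0
t4.Δ4 clk=1 s6=0 s2=1 s3=1 s7=0 s8=1 s0=1 s5=1 s4=1 s1=0
t4.Δ5 clk=1 s6=1 s2=1 s3=0 s7=0 s8=1 s0=1 s5=1 s4=1 s1=0
t5.Δ0 clk=1 s6=1 s2=1 s3=0 s7=0 s8=1 s0=1 s5=1 s4=1 s1=0
t5.Δ1 clk=0 s6=1 s2=1 s3=0 s7=0 s8=1 s0=1 s5=1 s4=1 s1=0

no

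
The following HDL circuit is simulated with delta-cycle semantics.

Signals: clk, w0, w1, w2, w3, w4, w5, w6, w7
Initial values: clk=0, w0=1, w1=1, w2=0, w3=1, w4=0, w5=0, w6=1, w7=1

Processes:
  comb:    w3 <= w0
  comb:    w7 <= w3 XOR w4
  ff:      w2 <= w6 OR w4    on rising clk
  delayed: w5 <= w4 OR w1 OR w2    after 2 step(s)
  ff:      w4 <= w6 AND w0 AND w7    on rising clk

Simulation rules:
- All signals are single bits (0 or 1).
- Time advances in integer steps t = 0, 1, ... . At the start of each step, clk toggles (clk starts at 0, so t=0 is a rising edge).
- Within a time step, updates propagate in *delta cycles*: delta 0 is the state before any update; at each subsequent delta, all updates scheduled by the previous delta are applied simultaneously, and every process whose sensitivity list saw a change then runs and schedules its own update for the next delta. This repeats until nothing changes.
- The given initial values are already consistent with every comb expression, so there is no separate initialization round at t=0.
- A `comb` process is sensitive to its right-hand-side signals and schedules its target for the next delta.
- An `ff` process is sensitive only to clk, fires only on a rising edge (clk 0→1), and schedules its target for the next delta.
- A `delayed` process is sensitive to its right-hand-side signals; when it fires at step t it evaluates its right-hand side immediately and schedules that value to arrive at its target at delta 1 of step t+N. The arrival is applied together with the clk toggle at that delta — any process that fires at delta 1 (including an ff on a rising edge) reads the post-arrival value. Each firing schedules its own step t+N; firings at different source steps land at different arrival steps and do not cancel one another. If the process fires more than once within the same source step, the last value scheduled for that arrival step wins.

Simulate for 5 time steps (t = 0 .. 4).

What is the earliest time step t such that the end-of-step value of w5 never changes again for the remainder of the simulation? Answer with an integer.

t=0 Δ0: w0=1 w7=1 w1=1 w6=1 clk=0 w2=0 w5=0 w3=1 w4=0
  Δ1: clk:0→1
  Δ2: w2:0→1, w4:0→1
  Δ3: w7:1→0
  (3Δ to stable)
t=1 Δ0: w0=1 w7=0 w1=1 w6=1 clk=1 w2=1 w5=0 w3=1 w4=1
  Δ1: clk:1→0
  (1Δ to stable)
t=2 Δ0: w0=1 w7=0 w1=1 w6=1 clk=0 w2=1 w5=0 w3=1 w4=1
  Δ1: clk:0→1, w5:0→1
  Δ2: w4:1→0
  Δ3: w7:0→1
  (3Δ to stable)
t=3 Δ0: w0=1 w7=1 w1=1 w6=1 clk=1 w2=1 w5=1 w3=1 w4=0
  Δ1: clk:1→0
  (1Δ to stable)
t=4 Δ0: w0=1 w7=1 w1=1 w6=1 clk=0 w2=1 w5=1 w3=1 w4=0
  Δ1: clk:0→1
  Δ2: w4:0→1
  Δ3: w7:1→0
  (3Δ to stable)

2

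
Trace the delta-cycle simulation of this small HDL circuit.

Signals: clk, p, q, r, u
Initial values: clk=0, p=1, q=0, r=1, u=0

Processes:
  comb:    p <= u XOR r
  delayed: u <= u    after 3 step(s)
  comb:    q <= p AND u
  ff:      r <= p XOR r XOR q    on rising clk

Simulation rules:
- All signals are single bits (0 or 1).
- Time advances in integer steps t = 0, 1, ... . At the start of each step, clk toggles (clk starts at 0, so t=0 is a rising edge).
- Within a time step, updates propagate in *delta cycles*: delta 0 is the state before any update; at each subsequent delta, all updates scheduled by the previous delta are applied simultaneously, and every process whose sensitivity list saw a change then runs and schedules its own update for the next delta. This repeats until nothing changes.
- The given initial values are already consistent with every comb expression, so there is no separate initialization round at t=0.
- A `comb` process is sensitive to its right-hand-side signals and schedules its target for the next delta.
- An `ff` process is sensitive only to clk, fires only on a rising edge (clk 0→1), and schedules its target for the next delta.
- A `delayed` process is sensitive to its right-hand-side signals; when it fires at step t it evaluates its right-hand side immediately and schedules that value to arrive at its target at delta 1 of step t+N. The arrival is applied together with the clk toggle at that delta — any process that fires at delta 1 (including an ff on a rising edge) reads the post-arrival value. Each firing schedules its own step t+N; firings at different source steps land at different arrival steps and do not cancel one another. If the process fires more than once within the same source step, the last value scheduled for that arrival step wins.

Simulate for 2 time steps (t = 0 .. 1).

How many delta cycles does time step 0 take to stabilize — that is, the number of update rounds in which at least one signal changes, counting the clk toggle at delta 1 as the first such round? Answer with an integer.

[bits: q,clk,p,r,u]
t=0: Δ0=00110 Δ1=01110 Δ2=01100 Δ3=01000 | 3Δ
t=1: Δ0=01000 Δ1=00000 | 1Δ

3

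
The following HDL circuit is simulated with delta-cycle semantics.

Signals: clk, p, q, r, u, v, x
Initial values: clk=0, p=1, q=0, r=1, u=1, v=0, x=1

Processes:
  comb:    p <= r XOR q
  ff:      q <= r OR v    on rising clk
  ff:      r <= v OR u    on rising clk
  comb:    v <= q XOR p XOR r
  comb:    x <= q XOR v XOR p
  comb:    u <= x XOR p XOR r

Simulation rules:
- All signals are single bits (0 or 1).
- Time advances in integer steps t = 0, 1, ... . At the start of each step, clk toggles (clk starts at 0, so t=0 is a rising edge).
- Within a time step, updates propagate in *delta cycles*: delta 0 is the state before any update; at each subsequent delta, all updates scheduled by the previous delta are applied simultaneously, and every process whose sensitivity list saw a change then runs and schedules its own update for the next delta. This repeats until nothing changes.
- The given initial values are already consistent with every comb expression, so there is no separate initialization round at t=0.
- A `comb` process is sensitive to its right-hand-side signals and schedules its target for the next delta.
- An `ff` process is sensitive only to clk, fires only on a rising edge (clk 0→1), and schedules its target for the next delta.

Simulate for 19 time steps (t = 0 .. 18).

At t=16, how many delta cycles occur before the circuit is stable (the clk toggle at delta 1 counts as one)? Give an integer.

4

t=0 Δ0: clk=0 q=0 v=0 x=1 u=1 p=1 r=1
  Δ1: clk:0→1
  Δ2: q:0→1
  Δ3: v:0→1, x:1→0, p:1→0
  Δ4: v:1→0
  Δ5: x:0→1
  Δ6: u:1→0
  (6Δ to stable)
t=1 Δ0: clk=1 q=1 v=0 x=1 u=0 p=0 r=1
  Δ1: clk:1→0
  (1Δ to stable)
t=2 Δ0: clk=0 q=1 v=0 x=1 u=0 p=0 r=1
  Δ1: clk:0→1
  Δ2: r:1→0
  Δ3: v:0→1, u:0→1, p:0→1
  Δ4: v:1→0, u:1→0
  Δ5: x:1→0
  Δ6: u:0→1
  (6Δ to stable)
t=3 Δ0: clk=1 q=1 v=0 x=0 u=1 p=1 r=0
  Δ1: clk:1→0
  (1Δ to stable)
t=4 Δ0: clk=0 q=1 v=0 x=0 u=1 p=1 r=0
  Δ1: clk:0→1
  Δ2: q:1→0, r:0→1
  Δ3: x:0→1, u:1→0
  Δ4: u:0→1
  (4Δ to stable)
t=5 Δ0: clk=1 q=0 v=0 x=1 u=1 p=1 r=1
  Δ1: clk:1→0
  (1Δ to stable)
t=6 Δ0: clk=0 q=0 v=0 x=1 u=1 p=1 r=1
  Δ1: clk:0→1
  Δ2: q:0→1
  Δ3: v:0→1, x:1→0, p:1→0
  Δ4: v:1→0
  Δ5: x:0→1
  Δ6: u:1→0
  (6Δ to stable)
t=7 Δ0: clk=1 q=1 v=0 x=1 u=0 p=0 r=1
  Δ1: clk:1→0
  (1Δ to stable)
t=8 Δ0: clk=0 q=1 v=0 x=1 u=0 p=0 r=1
  Δ1: clk:0→1
  Δ2: r:1→0
  Δ3: v:0→1, u:0→1, p:0→1
  Δ4: v:1→0, u:1→0
  Δ5: x:1→0
  Δ6: u:0→1
  (6Δ to stable)
t=9 Δ0: clk=1 q=1 v=0 x=0 u=1 p=1 r=0
  Δ1: clk:1→0
  (1Δ to stable)
t=10 Δ0: clk=0 q=1 v=0 x=0 u=1 p=1 r=0
  Δ1: clk:0→1
  Δ2: q:1→0, r:0→1
  Δ3: x:0→1, u:1→0
  Δ4: u:0→1
  (4Δ to stable)
t=11 Δ0: clk=1 q=0 v=0 x=1 u=1 p=1 r=1
  Δ1: clk:1→0
  (1Δ to stable)
t=12 Δ0: clk=0 q=0 v=0 x=1 u=1 p=1 r=1
  Δ1: clk:0→1
  Δ2: q:0→1
  Δ3: v:0→1, x:1→0, p:1→0
  Δ4: v:1→0
  Δ5: x:0→1
  Δ6: u:1→0
  (6Δ to stable)
t=13 Δ0: clk=1 q=1 v=0 x=1 u=0 p=0 r=1
  Δ1: clk:1→0
  (1Δ to stable)
t=14 Δ0: clk=0 q=1 v=0 x=1 u=0 p=0 r=1
  Δ1: clk:0→1
  Δ2: r:1→0
  Δ3: v:0→1, u:0→1, p:0→1
  Δ4: v:1→0, u:1→0
  Δ5: x:1→0
  Δ6: u:0→1
  (6Δ to stable)
t=15 Δ0: clk=1 q=1 v=0 x=0 u=1 p=1 r=0
  Δ1: clk:1→0
  (1Δ to stable)
t=16 Δ0: clk=0 q=1 v=0 x=0 u=1 p=1 r=0
  Δ1: clk:0→1
  Δ2: q:1→0, r:0→1
  Δ3: x:0→1, u:1→0
  Δ4: u:0→1
  (4Δ to stable)
t=17 Δ0: clk=1 q=0 v=0 x=1 u=1 p=1 r=1
  Δ1: clk:1→0
  (1Δ to stable)
t=18 Δ0: clk=0 q=0 v=0 x=1 u=1 p=1 r=1
  Δ1: clk:0→1
  Δ2: q:0→1
  Δ3: v:0→1, x:1→0, p:1→0
  Δ4: v:1→0
  Δ5: x:0→1
  Δ6: u:1→0
  (6Δ to stable)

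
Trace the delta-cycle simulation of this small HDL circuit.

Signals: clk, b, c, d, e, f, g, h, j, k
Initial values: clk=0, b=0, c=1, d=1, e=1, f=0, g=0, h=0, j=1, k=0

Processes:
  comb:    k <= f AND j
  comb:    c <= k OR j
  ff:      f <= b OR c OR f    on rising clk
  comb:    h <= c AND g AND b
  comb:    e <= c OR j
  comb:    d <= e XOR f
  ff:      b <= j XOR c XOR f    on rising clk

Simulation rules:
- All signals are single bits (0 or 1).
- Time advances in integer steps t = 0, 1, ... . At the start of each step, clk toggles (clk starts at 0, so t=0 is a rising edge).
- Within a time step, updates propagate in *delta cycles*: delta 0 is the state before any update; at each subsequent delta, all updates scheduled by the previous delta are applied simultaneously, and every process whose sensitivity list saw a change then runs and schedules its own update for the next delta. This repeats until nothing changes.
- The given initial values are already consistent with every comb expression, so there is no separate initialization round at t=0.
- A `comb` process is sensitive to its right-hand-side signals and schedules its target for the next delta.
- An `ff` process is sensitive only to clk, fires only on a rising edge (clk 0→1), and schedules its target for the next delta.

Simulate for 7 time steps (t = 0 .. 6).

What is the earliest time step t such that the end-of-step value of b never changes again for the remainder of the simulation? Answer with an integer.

2

t0.Δ0 clk=0 g=0 j=1 d=1 c=1 f=0 h=0 e=1 b=0 k=0
t0.Δ1 clk=1 g=0 j=1 d=1 c=1 f=0 h=0 e=1 b=0 k=0
t0.Δ2 clk=1 g=0 j=1 d=1 c=1 f=1 h=0 e=1 b=0 k=0
t0.Δ3 clk=1 g=0 j=1 d=0 c=1 f=1 h=0 e=1 b=0 k=1
t1.Δ0 clk=1 g=0 j=1 d=0 c=1 f=1 h=0 e=1 b=0 k=1
t1.Δ1 clk=0 g=0 j=1 d=0 c=1 f=1 h=0 e=1 b=0 k=1
t2.Δ0 clk=0 g=0 j=1 d=0 c=1 f=1 h=0 e=1 b=0 k=1
t2.Δ1 clk=1 g=0 j=1 d=0 c=1 f=1 h=0 e=1 b=0 k=1
t2.Δ2 clk=1 g=0 j=1 d=0 c=1 f=1 h=0 e=1 b=1 k=1
t3.Δ0 clk=1 g=0 j=1 d=0 c=1 f=1 h=0 e=1 b=1 k=1
t3.Δ1 clk=0 g=0 j=1 d=0 c=1 f=1 h=0 e=1 b=1 k=1
t4.Δ0 clk=0 g=0 j=1 d=0 c=1 f=1 h=0 e=1 b=1 k=1
t4.Δ1 clk=1 g=0 j=1 d=0 c=1 f=1 h=0 e=1 b=1 k=1
t5.Δ0 clk=1 g=0 j=1 d=0 c=1 f=1 h=0 e=1 b=1 k=1
t5.Δ1 clk=0 g=0 j=1 d=0 c=1 f=1 h=0 e=1 b=1 k=1
t6.Δ0 clk=0 g=0 j=1 d=0 c=1 f=1 h=0 e=1 b=1 k=1
t6.Δ1 clk=1 g=0 j=1 d=0 c=1 f=1 h=0 e=1 b=1 k=1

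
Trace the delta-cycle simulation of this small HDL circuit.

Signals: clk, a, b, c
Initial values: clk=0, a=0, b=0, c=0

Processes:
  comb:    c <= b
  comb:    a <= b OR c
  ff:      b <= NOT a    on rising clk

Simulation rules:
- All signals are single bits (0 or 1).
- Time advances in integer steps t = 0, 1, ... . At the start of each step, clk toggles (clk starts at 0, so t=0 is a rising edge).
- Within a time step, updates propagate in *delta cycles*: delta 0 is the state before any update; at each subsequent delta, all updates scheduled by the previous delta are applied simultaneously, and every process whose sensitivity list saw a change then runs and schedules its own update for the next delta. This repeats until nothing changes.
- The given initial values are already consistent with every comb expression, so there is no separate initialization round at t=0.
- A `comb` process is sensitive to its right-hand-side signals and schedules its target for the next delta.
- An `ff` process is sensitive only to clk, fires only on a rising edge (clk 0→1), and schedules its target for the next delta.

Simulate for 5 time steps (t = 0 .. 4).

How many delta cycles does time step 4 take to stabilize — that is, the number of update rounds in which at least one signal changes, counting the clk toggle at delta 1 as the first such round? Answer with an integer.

3

[bits: clk,b,c,a]
t=0: Δ0=0000 Δ1=1000 Δ2=1100 Δ3=1111 | 3Δ
t=1: Δ0=1111 Δ1=0111 | 1Δ
t=2: Δ0=0111 Δ1=1111 Δ2=1011 Δ3=1001 Δ4=1000 | 4Δ
t=3: Δ0=1000 Δ1=0000 | 1Δ
t=4: Δ0=0000 Δ1=1000 Δ2=1100 Δ3=1111 | 3Δ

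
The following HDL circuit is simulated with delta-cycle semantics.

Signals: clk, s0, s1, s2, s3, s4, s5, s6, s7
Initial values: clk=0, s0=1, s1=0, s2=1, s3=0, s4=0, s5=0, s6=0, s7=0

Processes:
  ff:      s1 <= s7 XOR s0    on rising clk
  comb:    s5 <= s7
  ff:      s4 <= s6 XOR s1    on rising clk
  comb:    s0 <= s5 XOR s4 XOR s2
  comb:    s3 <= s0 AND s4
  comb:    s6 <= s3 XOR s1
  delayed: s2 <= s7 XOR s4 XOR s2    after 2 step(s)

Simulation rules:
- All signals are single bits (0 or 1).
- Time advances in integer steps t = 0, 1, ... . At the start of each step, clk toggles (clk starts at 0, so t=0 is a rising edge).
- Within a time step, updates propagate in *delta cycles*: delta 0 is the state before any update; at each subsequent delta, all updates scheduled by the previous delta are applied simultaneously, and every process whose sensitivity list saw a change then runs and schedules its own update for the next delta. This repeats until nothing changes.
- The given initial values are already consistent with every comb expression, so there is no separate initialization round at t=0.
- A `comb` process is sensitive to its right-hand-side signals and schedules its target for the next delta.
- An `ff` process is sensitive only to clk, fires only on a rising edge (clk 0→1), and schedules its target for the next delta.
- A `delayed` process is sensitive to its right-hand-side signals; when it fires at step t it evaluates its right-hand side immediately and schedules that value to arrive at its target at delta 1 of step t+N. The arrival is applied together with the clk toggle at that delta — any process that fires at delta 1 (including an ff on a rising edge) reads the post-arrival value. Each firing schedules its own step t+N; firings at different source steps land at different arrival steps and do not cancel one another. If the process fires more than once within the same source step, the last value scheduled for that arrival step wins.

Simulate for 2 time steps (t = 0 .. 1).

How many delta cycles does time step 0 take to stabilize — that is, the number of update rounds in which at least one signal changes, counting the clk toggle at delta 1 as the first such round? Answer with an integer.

t0.Δ0 s3=0 clk=0 s1=0 s6=0 s2=1 s7=0 s0=1 s5=0 s4=0
t0.Δ1 s3=0 clk=1 s1=0 s6=0 s2=1 s7=0 s0=1 s5=0 s4=0
t0.Δ2 s3=0 clk=1 s1=1 s6=0 s2=1 s7=0 s0=1 s5=0 s4=0
t0.Δ3 s3=0 clk=1 s1=1 s6=1 s2=1 s7=0 s0=1 s5=0 s4=0
t1.Δ0 s3=0 clk=1 s1=1 s6=1 s2=1 s7=0 s0=1 s5=0 s4=0
t1.Δ1 s3=0 clk=0 s1=1 s6=1 s2=1 s7=0 s0=1 s5=0 s4=0

3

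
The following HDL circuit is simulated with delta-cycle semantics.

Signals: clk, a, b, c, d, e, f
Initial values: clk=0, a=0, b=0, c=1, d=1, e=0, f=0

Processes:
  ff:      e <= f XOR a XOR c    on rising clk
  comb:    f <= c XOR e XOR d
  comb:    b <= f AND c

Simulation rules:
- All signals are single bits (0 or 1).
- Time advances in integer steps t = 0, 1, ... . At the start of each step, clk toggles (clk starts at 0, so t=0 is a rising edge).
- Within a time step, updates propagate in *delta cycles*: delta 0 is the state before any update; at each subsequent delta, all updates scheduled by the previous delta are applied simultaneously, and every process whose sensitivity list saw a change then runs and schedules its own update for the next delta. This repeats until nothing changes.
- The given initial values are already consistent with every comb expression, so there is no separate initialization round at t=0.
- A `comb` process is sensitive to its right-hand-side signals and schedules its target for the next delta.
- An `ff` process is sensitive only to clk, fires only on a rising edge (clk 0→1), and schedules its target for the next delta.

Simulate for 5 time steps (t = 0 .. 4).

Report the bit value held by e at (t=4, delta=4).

1

t0.Δ0 clk=0 b=0 f=0 a=0 d=1 c=1 e=0
t0.Δ1 clk=1 b=0 f=0 a=0 d=1 c=1 e=0
t0.Δ2 clk=1 b=0 f=0 a=0 d=1 c=1 e=1
t0.Δ3 clk=1 b=0 f=1 a=0 d=1 c=1 e=1
t0.Δ4 clk=1 b=1 f=1 a=0 d=1 c=1 e=1
t1.Δ0 clk=1 b=1 f=1 a=0 d=1 c=1 e=1
t1.Δ1 clk=0 b=1 f=1 a=0 d=1 c=1 e=1
t2.Δ0 clk=0 b=1 f=1 a=0 d=1 c=1 e=1
t2.Δ1 clk=1 b=1 f=1 a=0 d=1 c=1 e=1
t2.Δ2 clk=1 b=1 f=1 a=0 d=1 c=1 e=0
t2.Δ3 clk=1 b=1 f=0 a=0 d=1 c=1 e=0
t2.Δ4 clk=1 b=0 f=0 a=0 d=1 c=1 e=0
t3.Δ0 clk=1 b=0 f=0 a=0 d=1 c=1 e=0
t3.Δ1 clk=0 b=0 f=0 a=0 d=1 c=1 e=0
t4.Δ0 clk=0 b=0 f=0 a=0 d=1 c=1 e=0
t4.Δ1 clk=1 b=0 f=0 a=0 d=1 c=1 e=0
t4.Δ2 clk=1 b=0 f=0 a=0 d=1 c=1 e=1
t4.Δ3 clk=1 b=0 f=1 a=0 d=1 c=1 e=1
t4.Δ4 clk=1 b=1 f=1 a=0 d=1 c=1 e=1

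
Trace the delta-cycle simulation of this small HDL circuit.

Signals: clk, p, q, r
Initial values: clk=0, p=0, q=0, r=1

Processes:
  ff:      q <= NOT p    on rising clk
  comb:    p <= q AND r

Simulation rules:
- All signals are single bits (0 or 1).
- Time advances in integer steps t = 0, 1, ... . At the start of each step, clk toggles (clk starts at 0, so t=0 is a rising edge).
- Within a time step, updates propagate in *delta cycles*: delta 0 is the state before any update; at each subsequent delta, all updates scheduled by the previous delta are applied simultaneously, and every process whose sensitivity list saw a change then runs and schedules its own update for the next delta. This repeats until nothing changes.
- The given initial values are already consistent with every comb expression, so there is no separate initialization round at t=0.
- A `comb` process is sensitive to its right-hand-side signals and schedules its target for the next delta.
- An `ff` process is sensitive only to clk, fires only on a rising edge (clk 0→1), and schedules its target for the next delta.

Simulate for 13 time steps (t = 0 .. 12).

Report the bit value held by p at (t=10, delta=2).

1

t=0 Δ0: p=0 r=1 clk=0 q=0
  Δ1: clk:0→1
  Δ2: q:0→1
  Δ3: p:0→1
  (3Δ to stable)
t=1 Δ0: p=1 r=1 clk=1 q=1
  Δ1: clk:1→0
  (1Δ to stable)
t=2 Δ0: p=1 r=1 clk=0 q=1
  Δ1: clk:0→1
  Δ2: q:1→0
  Δ3: p:1→0
  (3Δ to stable)
t=3 Δ0: p=0 r=1 clk=1 q=0
  Δ1: clk:1→0
  (1Δ to stable)
t=4 Δ0: p=0 r=1 clk=0 q=0
  Δ1: clk:0→1
  Δ2: q:0→1
  Δ3: p:0→1
  (3Δ to stable)
t=5 Δ0: p=1 r=1 clk=1 q=1
  Δ1: clk:1→0
  (1Δ to stable)
t=6 Δ0: p=1 r=1 clk=0 q=1
  Δ1: clk:0→1
  Δ2: q:1→0
  Δ3: p:1→0
  (3Δ to stable)
t=7 Δ0: p=0 r=1 clk=1 q=0
  Δ1: clk:1→0
  (1Δ to stable)
t=8 Δ0: p=0 r=1 clk=0 q=0
  Δ1: clk:0→1
  Δ2: q:0→1
  Δ3: p:0→1
  (3Δ to stable)
t=9 Δ0: p=1 r=1 clk=1 q=1
  Δ1: clk:1→0
  (1Δ to stable)
t=10 Δ0: p=1 r=1 clk=0 q=1
  Δ1: clk:0→1
  Δ2: q:1→0
  Δ3: p:1→0
  (3Δ to stable)
t=11 Δ0: p=0 r=1 clk=1 q=0
  Δ1: clk:1→0
  (1Δ to stable)
t=12 Δ0: p=0 r=1 clk=0 q=0
  Δ1: clk:0→1
  Δ2: q:0→1
  Δ3: p:0→1
  (3Δ to stable)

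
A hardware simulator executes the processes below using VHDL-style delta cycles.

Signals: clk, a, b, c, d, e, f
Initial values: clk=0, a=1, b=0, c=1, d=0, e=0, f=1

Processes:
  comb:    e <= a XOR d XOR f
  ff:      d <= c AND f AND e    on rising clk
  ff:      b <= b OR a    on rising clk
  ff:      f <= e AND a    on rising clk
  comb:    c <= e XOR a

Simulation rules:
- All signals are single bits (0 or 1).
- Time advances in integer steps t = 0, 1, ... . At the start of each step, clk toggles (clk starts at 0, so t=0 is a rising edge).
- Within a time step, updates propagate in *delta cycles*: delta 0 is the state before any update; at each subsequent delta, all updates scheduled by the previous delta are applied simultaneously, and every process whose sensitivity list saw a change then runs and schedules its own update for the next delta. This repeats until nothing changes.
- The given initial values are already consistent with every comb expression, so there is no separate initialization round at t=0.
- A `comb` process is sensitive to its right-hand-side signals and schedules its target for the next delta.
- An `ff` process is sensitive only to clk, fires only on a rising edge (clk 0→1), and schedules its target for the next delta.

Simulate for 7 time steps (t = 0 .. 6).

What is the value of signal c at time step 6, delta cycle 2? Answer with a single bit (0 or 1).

0

[bits: clk,e,a,c,b,f,d]
t=0: Δ0=0011010 Δ1=1011010 Δ2=1011100 Δ3=1111100 Δ4=1110100 | 4Δ
t=1: Δ0=1110100 Δ1=0110100 | 1Δ
t=2: Δ0=0110100 Δ1=1110100 Δ2=1110110 Δ3=1010110 Δ4=1011110 | 4Δ
t=3: Δ0=1011110 Δ1=0011110 | 1Δ
t=4: Δ0=0011110 Δ1=1011110 Δ2=1011100 Δ3=1111100 Δ4=1110100 | 4Δ
t=5: Δ0=1110100 Δ1=0110100 | 1Δ
t=6: Δ0=0110100 Δ1=1110100 Δ2=1110110 Δ3=1010110 Δ4=1011110 | 4Δ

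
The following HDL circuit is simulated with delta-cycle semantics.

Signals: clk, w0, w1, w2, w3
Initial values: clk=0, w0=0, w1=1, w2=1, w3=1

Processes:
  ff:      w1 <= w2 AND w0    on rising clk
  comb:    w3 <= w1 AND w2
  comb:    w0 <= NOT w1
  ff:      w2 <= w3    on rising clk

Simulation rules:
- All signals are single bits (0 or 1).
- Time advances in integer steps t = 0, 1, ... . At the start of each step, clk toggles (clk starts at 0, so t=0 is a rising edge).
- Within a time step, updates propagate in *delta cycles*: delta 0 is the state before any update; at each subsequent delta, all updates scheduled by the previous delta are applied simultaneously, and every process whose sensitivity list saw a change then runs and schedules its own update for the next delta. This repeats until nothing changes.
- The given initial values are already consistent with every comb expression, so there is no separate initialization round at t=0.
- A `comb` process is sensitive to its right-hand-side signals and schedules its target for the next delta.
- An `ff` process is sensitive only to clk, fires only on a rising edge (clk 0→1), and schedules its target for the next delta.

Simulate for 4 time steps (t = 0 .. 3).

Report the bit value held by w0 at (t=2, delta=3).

[bits: w3,w1,clk,w0,w2]
t=0: Δ0=11001 Δ1=11101 Δ2=10101 Δ3=00111 | 3Δ
t=1: Δ0=00111 Δ1=00011 | 1Δ
t=2: Δ0=00011 Δ1=00111 Δ2=01110 Δ3=01100 | 3Δ
t=3: Δ0=01100 Δ1=01000 | 1Δ

0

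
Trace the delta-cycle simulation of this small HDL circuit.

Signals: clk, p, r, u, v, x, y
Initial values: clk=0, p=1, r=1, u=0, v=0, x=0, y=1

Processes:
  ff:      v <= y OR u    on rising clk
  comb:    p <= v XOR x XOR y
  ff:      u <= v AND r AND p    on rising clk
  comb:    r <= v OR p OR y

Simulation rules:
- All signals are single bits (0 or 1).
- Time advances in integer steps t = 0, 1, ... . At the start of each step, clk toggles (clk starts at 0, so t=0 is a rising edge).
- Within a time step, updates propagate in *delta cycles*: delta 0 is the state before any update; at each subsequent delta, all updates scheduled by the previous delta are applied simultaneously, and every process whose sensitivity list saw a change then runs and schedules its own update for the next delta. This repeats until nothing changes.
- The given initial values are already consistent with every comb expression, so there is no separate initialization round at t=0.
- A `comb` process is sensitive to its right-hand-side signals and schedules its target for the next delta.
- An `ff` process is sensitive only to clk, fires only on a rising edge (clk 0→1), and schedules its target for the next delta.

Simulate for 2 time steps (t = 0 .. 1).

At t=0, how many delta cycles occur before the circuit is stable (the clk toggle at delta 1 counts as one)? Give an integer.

t=0 Δ0: u=0 y=1 x=0 v=0 r=1 p=1 clk=0
  Δ1: clk:0→1
  Δ2: v:0→1
  Δ3: p:1→0
  (3Δ to stable)
t=1 Δ0: u=0 y=1 x=0 v=1 r=1 p=0 clk=1
  Δ1: clk:1→0
  (1Δ to stable)

3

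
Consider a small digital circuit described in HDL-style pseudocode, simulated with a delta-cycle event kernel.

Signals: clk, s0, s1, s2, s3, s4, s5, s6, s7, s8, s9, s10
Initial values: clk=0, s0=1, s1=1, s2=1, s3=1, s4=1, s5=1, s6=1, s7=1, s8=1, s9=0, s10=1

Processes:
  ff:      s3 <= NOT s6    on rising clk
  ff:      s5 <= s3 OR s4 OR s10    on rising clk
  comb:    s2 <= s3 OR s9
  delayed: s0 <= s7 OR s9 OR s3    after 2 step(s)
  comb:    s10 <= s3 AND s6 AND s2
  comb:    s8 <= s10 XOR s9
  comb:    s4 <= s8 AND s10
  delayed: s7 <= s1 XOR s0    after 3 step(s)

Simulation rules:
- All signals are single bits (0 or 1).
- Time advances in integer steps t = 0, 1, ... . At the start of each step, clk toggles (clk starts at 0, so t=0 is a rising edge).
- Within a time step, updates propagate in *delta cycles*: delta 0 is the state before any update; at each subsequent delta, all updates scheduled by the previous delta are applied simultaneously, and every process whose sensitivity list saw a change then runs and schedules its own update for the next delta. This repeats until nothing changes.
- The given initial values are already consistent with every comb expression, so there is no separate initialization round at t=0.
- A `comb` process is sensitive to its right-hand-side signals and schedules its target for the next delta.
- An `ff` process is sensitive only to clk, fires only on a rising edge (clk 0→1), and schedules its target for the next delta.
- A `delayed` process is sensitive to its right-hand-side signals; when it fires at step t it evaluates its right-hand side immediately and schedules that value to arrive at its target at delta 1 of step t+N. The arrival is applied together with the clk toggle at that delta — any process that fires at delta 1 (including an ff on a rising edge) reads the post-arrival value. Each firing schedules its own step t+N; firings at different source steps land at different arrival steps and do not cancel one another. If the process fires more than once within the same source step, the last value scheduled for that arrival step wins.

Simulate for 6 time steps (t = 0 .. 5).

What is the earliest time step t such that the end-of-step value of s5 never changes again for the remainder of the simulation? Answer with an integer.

t0.Δ0 s2=1 s6=1 s3=1 s9=0 s0=1 s1=1 s10=1 s7=1 s8=1 s4=1 clk=0 s5=1
t0.Δ1 s2=1 s6=1 s3=1 s9=0 s0=1 s1=1 s10=1 s7=1 s8=1 s4=1 clk=1 s5=1
t0.Δ2 s2=1 s6=1 s3=0 s9=0 s0=1 s1=1 s10=1 s7=1 s8=1 s4=1 clk=1 s5=1
t0.Δ3 s2=0 s6=1 s3=0 s9=0 s0=1 s1=1 s10=0 s7=1 s8=1 s4=1 clk=1 s5=1
t0.Δ4 s2=0 s6=1 s3=0 s9=0 s0=1 s1=1 s10=0 s7=1 s8=0 s4=0 clk=1 s5=1
t1.Δ0 s2=0 s6=1 s3=0 s9=0 s0=1 s1=1 s10=0 s7=1 s8=0 s4=0 clk=1 s5=1
t1.Δ1 s2=0 s6=1 s3=0 s9=0 s0=1 s1=1 s10=0 s7=1 s8=0 s4=0 clk=0 s5=1
t2.Δ0 s2=0 s6=1 s3=0 s9=0 s0=1 s1=1 s10=0 s7=1 s8=0 s4=0 clk=0 s5=1
t2.Δ1 s2=0 s6=1 s3=0 s9=0 s0=1 s1=1 s10=0 s7=1 s8=0 s4=0 clk=1 s5=1
t2.Δ2 s2=0 s6=1 s3=0 s9=0 s0=1 s1=1 s10=0 s7=1 s8=0 s4=0 clk=1 s5=0
t3.Δ0 s2=0 s6=1 s3=0 s9=0 s0=1 s1=1 s10=0 s7=1 s8=0 s4=0 clk=1 s5=0
t3.Δ1 s2=0 s6=1 s3=0 s9=0 s0=1 s1=1 s10=0 s7=1 s8=0 s4=0 clk=0 s5=0
t4.Δ0 s2=0 s6=1 s3=0 s9=0 s0=1 s1=1 s10=0 s7=1 s8=0 s4=0 clk=0 s5=0
t4.Δ1 s2=0 s6=1 s3=0 s9=0 s0=1 s1=1 s10=0 s7=1 s8=0 s4=0 clk=1 s5=0
t5.Δ0 s2=0 s6=1 s3=0 s9=0 s0=1 s1=1 s10=0 s7=1 s8=0 s4=0 clk=1 s5=0
t5.Δ1 s2=0 s6=1 s3=0 s9=0 s0=1 s1=1 s10=0 s7=1 s8=0 s4=0 clk=0 s5=0

2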